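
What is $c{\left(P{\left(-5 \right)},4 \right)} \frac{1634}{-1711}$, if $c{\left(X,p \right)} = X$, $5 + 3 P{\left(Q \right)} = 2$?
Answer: $\frac{1634}{1711} \approx 0.955$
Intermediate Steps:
$P{\left(Q \right)} = -1$ ($P{\left(Q \right)} = - \frac{5}{3} + \frac{1}{3} \cdot 2 = - \frac{5}{3} + \frac{2}{3} = -1$)
$c{\left(P{\left(-5 \right)},4 \right)} \frac{1634}{-1711} = - \frac{1634}{-1711} = - \frac{1634 \left(-1\right)}{1711} = \left(-1\right) \left(- \frac{1634}{1711}\right) = \frac{1634}{1711}$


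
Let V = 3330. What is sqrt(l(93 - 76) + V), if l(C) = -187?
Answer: sqrt(3143) ≈ 56.062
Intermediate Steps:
sqrt(l(93 - 76) + V) = sqrt(-187 + 3330) = sqrt(3143)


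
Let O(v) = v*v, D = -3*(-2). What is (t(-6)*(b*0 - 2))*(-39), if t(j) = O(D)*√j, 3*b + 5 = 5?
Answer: 2808*I*√6 ≈ 6878.2*I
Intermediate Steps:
b = 0 (b = -5/3 + (⅓)*5 = -5/3 + 5/3 = 0)
D = 6
O(v) = v²
t(j) = 36*√j (t(j) = 6²*√j = 36*√j)
(t(-6)*(b*0 - 2))*(-39) = ((36*√(-6))*(0*0 - 2))*(-39) = ((36*(I*√6))*(0 - 2))*(-39) = ((36*I*√6)*(-2))*(-39) = -72*I*√6*(-39) = 2808*I*√6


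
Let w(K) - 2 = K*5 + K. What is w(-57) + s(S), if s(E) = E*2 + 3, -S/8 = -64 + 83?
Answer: -641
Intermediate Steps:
S = -152 (S = -8*(-64 + 83) = -8*19 = -152)
s(E) = 3 + 2*E (s(E) = 2*E + 3 = 3 + 2*E)
w(K) = 2 + 6*K (w(K) = 2 + (K*5 + K) = 2 + (5*K + K) = 2 + 6*K)
w(-57) + s(S) = (2 + 6*(-57)) + (3 + 2*(-152)) = (2 - 342) + (3 - 304) = -340 - 301 = -641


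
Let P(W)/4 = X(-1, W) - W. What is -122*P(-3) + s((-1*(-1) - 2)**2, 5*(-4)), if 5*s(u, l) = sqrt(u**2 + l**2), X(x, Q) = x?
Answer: -976 + sqrt(401)/5 ≈ -972.00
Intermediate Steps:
s(u, l) = sqrt(l**2 + u**2)/5 (s(u, l) = sqrt(u**2 + l**2)/5 = sqrt(l**2 + u**2)/5)
P(W) = -4 - 4*W (P(W) = 4*(-1 - W) = -4 - 4*W)
-122*P(-3) + s((-1*(-1) - 2)**2, 5*(-4)) = -122*(-4 - 4*(-3)) + sqrt((5*(-4))**2 + ((-1*(-1) - 2)**2)**2)/5 = -122*(-4 + 12) + sqrt((-20)**2 + ((1 - 2)**2)**2)/5 = -122*8 + sqrt(400 + ((-1)**2)**2)/5 = -976 + sqrt(400 + 1**2)/5 = -976 + sqrt(400 + 1)/5 = -976 + sqrt(401)/5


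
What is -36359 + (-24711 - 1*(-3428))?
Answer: -57642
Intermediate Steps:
-36359 + (-24711 - 1*(-3428)) = -36359 + (-24711 + 3428) = -36359 - 21283 = -57642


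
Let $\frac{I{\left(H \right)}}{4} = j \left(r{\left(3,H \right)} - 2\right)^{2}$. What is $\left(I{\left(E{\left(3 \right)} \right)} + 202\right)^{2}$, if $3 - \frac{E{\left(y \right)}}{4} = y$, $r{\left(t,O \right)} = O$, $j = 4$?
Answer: $70756$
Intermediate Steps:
$E{\left(y \right)} = 12 - 4 y$
$I{\left(H \right)} = 16 \left(-2 + H\right)^{2}$ ($I{\left(H \right)} = 4 \cdot 4 \left(H - 2\right)^{2} = 4 \cdot 4 \left(-2 + H\right)^{2} = 16 \left(-2 + H\right)^{2}$)
$\left(I{\left(E{\left(3 \right)} \right)} + 202\right)^{2} = \left(16 \left(-2 + \left(12 - 12\right)\right)^{2} + 202\right)^{2} = \left(16 \left(-2 + 0\right)^{2} + 202\right)^{2} = \left(16 \left(-2\right)^{2} + 202\right)^{2} = \left(16 \cdot 4 + 202\right)^{2} = \left(64 + 202\right)^{2} = 266^{2} = 70756$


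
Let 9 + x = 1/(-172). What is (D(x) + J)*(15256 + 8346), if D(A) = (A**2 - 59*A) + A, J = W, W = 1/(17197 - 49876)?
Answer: 6884618800884991/483387768 ≈ 1.4242e+7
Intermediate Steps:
x = -1549/172 (x = -9 + 1/(-172) = -9 - 1/172 = -1549/172 ≈ -9.0058)
W = -1/32679 (W = 1/(-32679) = -1/32679 ≈ -3.0601e-5)
J = -1/32679 ≈ -3.0601e-5
D(A) = A**2 - 58*A
(D(x) + J)*(15256 + 8346) = (-1549*(-58 - 1549/172)/172 - 1/32679)*(15256 + 8346) = (-1549/172*(-11525/172) - 1/32679)*23602 = (17852225/29584 - 1/32679)*23602 = (583392831191/966775536)*23602 = 6884618800884991/483387768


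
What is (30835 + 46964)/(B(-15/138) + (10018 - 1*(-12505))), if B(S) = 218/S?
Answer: 388995/102587 ≈ 3.7919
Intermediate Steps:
(30835 + 46964)/(B(-15/138) + (10018 - 1*(-12505))) = (30835 + 46964)/(218/((-15/138)) + (10018 - 1*(-12505))) = 77799/(218/((-15*1/138)) + (10018 + 12505)) = 77799/(218/(-5/46) + 22523) = 77799/(218*(-46/5) + 22523) = 77799/(-10028/5 + 22523) = 77799/(102587/5) = 77799*(5/102587) = 388995/102587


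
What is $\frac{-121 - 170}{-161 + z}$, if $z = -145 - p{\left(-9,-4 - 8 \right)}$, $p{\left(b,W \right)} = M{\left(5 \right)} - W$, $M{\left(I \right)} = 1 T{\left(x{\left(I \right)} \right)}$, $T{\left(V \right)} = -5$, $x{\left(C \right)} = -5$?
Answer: $\frac{291}{313} \approx 0.92971$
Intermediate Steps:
$M{\left(I \right)} = -5$ ($M{\left(I \right)} = 1 \left(-5\right) = -5$)
$p{\left(b,W \right)} = -5 - W$
$z = -152$ ($z = -145 - \left(-5 - \left(-4 - 8\right)\right) = -145 - \left(-5 - -12\right) = -145 - \left(-5 + 12\right) = -145 - 7 = -152$)
$\frac{-121 - 170}{-161 + z} = \frac{-121 - 170}{-161 - 152} = - \frac{291}{-313} = \left(-291\right) \left(- \frac{1}{313}\right) = \frac{291}{313}$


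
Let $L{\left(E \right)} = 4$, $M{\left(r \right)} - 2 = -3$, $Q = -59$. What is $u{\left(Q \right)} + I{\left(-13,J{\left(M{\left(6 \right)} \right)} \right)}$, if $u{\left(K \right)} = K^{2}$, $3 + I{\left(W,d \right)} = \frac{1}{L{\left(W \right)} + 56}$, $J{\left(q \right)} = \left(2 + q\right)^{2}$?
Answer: $\frac{208681}{60} \approx 3478.0$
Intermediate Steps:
$M{\left(r \right)} = -1$ ($M{\left(r \right)} = 2 - 3 = -1$)
$I{\left(W,d \right)} = - \frac{179}{60}$ ($I{\left(W,d \right)} = -3 + \frac{1}{4 + 56} = -3 + \frac{1}{60} = - \frac{179}{60}$)
$u{\left(Q \right)} + I{\left(-13,J{\left(M{\left(6 \right)} \right)} \right)} = \left(-59\right)^{2} - \frac{179}{60} = 3481 - \frac{179}{60} = \frac{208681}{60}$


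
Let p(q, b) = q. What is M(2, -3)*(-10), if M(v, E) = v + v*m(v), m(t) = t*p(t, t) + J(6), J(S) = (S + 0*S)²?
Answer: -820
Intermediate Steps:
J(S) = S² (J(S) = (S + 0)² = S²)
m(t) = 36 + t² (m(t) = t*t + 6² = t² + 36 = 36 + t²)
M(v, E) = v + v*(36 + v²)
M(2, -3)*(-10) = (2*(37 + 2²))*(-10) = (2*(37 + 4))*(-10) = (2*41)*(-10) = 82*(-10) = -820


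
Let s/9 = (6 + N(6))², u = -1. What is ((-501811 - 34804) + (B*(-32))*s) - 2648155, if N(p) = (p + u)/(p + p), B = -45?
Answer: -2651160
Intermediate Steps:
N(p) = (-1 + p)/(2*p) (N(p) = (p - 1)/(p + p) = (-1 + p)/((2*p)) = (-1 + p)*(1/(2*p)) = (-1 + p)/(2*p))
s = 5929/16 (s = 9*(6 + (½)*(-1 + 6)/6)² = 9*(6 + (½)*(⅙)*5)² = 9*(6 + 5/12)² = 9*(77/12)² = 9*(5929/144) = 5929/16 ≈ 370.56)
((-501811 - 34804) + (B*(-32))*s) - 2648155 = ((-501811 - 34804) - 45*(-32)*(5929/16)) - 2648155 = (-536615 + 1440*(5929/16)) - 2648155 = (-536615 + 533610) - 2648155 = -3005 - 2648155 = -2651160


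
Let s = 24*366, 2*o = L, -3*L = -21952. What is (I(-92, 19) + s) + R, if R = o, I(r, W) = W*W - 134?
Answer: 38009/3 ≈ 12670.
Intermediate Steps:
I(r, W) = -134 + W² (I(r, W) = W² - 134 = -134 + W²)
L = 21952/3 (L = -⅓*(-21952) = 21952/3 ≈ 7317.3)
o = 10976/3 (o = (½)*(21952/3) = 10976/3 ≈ 3658.7)
R = 10976/3 ≈ 3658.7
s = 8784
(I(-92, 19) + s) + R = ((-134 + 19²) + 8784) + 10976/3 = ((-134 + 361) + 8784) + 10976/3 = (227 + 8784) + 10976/3 = 9011 + 10976/3 = 38009/3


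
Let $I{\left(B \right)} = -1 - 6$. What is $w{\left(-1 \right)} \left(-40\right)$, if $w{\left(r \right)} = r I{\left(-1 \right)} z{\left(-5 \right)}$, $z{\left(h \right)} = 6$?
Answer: $-1680$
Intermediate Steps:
$I{\left(B \right)} = -7$ ($I{\left(B \right)} = -1 - 6 = -7$)
$w{\left(r \right)} = - 42 r$ ($w{\left(r \right)} = r \left(-7\right) 6 = - 7 r 6 = - 42 r$)
$w{\left(-1 \right)} \left(-40\right) = \left(-42\right) \left(-1\right) \left(-40\right) = 42 \left(-40\right) = -1680$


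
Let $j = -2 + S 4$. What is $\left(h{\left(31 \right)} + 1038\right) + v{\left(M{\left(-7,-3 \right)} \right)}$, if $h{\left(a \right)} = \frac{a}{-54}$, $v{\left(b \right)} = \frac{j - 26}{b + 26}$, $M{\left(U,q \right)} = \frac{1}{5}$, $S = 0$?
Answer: $\frac{7331191}{7074} \approx 1036.4$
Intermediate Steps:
$M{\left(U,q \right)} = \frac{1}{5}$
$j = -2$ ($j = -2 + 0 \cdot 4 = -2 + 0 = -2$)
$v{\left(b \right)} = - \frac{28}{26 + b}$ ($v{\left(b \right)} = \frac{-2 - 26}{b + 26} = - \frac{28}{26 + b}$)
$h{\left(a \right)} = - \frac{a}{54}$ ($h{\left(a \right)} = a \left(- \frac{1}{54}\right) = - \frac{a}{54}$)
$\left(h{\left(31 \right)} + 1038\right) + v{\left(M{\left(-7,-3 \right)} \right)} = \left(\left(- \frac{1}{54}\right) 31 + 1038\right) - \frac{28}{26 + \frac{1}{5}} = \left(- \frac{31}{54} + 1038\right) - \frac{28}{\frac{131}{5}} = \frac{56021}{54} - \frac{140}{131} = \frac{7331191}{7074}$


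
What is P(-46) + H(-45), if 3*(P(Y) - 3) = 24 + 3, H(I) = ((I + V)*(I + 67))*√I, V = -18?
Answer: 12 - 4158*I*√5 ≈ 12.0 - 9297.6*I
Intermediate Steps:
H(I) = √I*(-18 + I)*(67 + I) (H(I) = ((I - 18)*(I + 67))*√I = ((-18 + I)*(67 + I))*√I = √I*(-18 + I)*(67 + I))
P(Y) = 12 (P(Y) = 3 + (24 + 3)/3 = 3 + (⅓)*27 = 3 + 9 = 12)
P(-46) + H(-45) = 12 + √(-45)*(-1206 + (-45)² + 49*(-45)) = 12 + (3*I*√5)*(-1206 + 2025 - 2205) = 12 + (3*I*√5)*(-1386) = 12 - 4158*I*√5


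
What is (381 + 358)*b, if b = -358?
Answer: -264562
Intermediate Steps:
(381 + 358)*b = (381 + 358)*(-358) = 739*(-358) = -264562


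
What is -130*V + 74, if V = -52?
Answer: 6834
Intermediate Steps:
-130*V + 74 = -130*(-52) + 74 = 6760 + 74 = 6834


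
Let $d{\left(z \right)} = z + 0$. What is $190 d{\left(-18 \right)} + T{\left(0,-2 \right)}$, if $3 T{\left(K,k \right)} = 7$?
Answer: $- \frac{10253}{3} \approx -3417.7$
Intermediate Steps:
$T{\left(K,k \right)} = \frac{7}{3}$ ($T{\left(K,k \right)} = \frac{1}{3} \cdot 7 = \frac{7}{3}$)
$d{\left(z \right)} = z$
$190 d{\left(-18 \right)} + T{\left(0,-2 \right)} = 190 \left(-18\right) + \frac{7}{3} = -3420 + \frac{7}{3} = - \frac{10253}{3}$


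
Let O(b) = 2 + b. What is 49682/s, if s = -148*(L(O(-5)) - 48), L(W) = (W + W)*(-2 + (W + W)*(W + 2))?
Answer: 24841/5328 ≈ 4.6624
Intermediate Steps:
L(W) = 2*W*(-2 + 2*W*(2 + W)) (L(W) = (2*W)*(-2 + (2*W)*(2 + W)) = (2*W)*(-2 + 2*W*(2 + W)) = 2*W*(-2 + 2*W*(2 + W)))
s = 10656 (s = -148*(4*(2 - 5)*(-1 + (2 - 5)² + 2*(2 - 5)) - 48) = -148*(4*(-3)*(-1 + (-3)² + 2*(-3)) - 48) = -148*(4*(-3)*(-1 + 9 - 6) - 48) = -148*(4*(-3)*2 - 48) = -148*(-24 - 48) = -148*(-72) = 10656)
49682/s = 49682/10656 = 49682*(1/10656) = 24841/5328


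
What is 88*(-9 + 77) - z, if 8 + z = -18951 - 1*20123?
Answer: 45066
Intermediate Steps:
z = -39082 (z = -8 + (-18951 - 1*20123) = -8 + (-18951 - 20123) = -8 - 39074 = -39082)
88*(-9 + 77) - z = 88*(-9 + 77) - 1*(-39082) = 88*68 + 39082 = 5984 + 39082 = 45066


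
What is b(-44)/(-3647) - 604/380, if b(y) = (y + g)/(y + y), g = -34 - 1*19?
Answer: -48470551/30488920 ≈ -1.5898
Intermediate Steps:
g = -53 (g = -34 - 19 = -53)
b(y) = (-53 + y)/(2*y) (b(y) = (y - 53)/(y + y) = (-53 + y)/((2*y)) = (-53 + y)*(1/(2*y)) = (-53 + y)/(2*y))
b(-44)/(-3647) - 604/380 = ((½)*(-53 - 44)/(-44))/(-3647) - 604/380 = ((½)*(-1/44)*(-97))*(-1/3647) - 604*1/380 = (97/88)*(-1/3647) - 151/95 = -97/320936 - 151/95 = -48470551/30488920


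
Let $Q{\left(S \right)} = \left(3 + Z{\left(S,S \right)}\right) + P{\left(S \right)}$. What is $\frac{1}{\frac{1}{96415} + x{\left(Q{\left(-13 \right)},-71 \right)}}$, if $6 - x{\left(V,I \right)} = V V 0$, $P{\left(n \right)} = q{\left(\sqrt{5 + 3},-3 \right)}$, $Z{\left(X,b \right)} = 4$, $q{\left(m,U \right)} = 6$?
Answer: $\frac{96415}{578491} \approx 0.16667$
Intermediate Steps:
$P{\left(n \right)} = 6$
$Q{\left(S \right)} = 13$ ($Q{\left(S \right)} = \left(3 + 4\right) + 6 = 7 + 6 = 13$)
$x{\left(V,I \right)} = 6$ ($x{\left(V,I \right)} = 6 - V V 0 = 6 - V^{2} \cdot 0 = 6 - 0 = 6 + 0 = 6$)
$\frac{1}{\frac{1}{96415} + x{\left(Q{\left(-13 \right)},-71 \right)}} = \frac{1}{\frac{1}{96415} + 6} = \frac{1}{\frac{578491}{96415}} = \frac{96415}{578491}$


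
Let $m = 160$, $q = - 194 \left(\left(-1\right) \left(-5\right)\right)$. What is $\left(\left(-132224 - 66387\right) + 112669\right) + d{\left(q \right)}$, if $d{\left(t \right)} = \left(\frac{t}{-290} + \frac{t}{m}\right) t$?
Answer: $- \frac{19326959}{232} \approx -83306.0$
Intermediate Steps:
$q = -970$ ($q = \left(-194\right) 5 = -970$)
$d{\left(t \right)} = \frac{13 t^{2}}{4640}$ ($d{\left(t \right)} = \left(\frac{t}{-290} + \frac{t}{160}\right) t = \left(t \left(- \frac{1}{290}\right) + t \frac{1}{160}\right) t = \left(- \frac{t}{290} + \frac{t}{160}\right) t = \frac{13 t}{4640} t = \frac{13 t^{2}}{4640}$)
$\left(\left(-132224 - 66387\right) + 112669\right) + d{\left(q \right)} = \left(\left(-132224 - 66387\right) + 112669\right) + \frac{13 \left(-970\right)^{2}}{4640} = \left(-198611 + 112669\right) + \frac{13}{4640} \cdot 940900 = -85942 + \frac{611585}{232} = - \frac{19326959}{232}$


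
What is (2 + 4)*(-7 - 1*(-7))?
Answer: 0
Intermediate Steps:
(2 + 4)*(-7 - 1*(-7)) = 6*(-7 + 7) = 6*0 = 0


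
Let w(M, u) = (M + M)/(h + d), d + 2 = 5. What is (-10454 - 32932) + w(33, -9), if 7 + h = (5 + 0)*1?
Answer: -43320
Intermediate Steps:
d = 3 (d = -2 + 5 = 3)
h = -2 (h = -7 + (5 + 0)*1 = -7 + 5*1 = -7 + 5 = -2)
w(M, u) = 2*M (w(M, u) = (M + M)/(-2 + 3) = (2*M)/1 = (2*M)*1 = 2*M)
(-10454 - 32932) + w(33, -9) = (-10454 - 32932) + 2*33 = -43386 + 66 = -43320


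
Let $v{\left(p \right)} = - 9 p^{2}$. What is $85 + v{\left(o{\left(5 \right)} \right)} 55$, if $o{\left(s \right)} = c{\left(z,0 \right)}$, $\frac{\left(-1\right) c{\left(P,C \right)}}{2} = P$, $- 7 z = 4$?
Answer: $- \frac{27515}{49} \approx -561.53$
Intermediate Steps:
$z = - \frac{4}{7}$ ($z = \left(- \frac{1}{7}\right) 4 = - \frac{4}{7} \approx -0.57143$)
$c{\left(P,C \right)} = - 2 P$
$o{\left(s \right)} = \frac{8}{7}$ ($o{\left(s \right)} = \left(-2\right) \left(- \frac{4}{7}\right) = \frac{8}{7}$)
$85 + v{\left(o{\left(5 \right)} \right)} 55 = 85 + - 9 \left(\frac{8}{7}\right)^{2} \cdot 55 = 85 + \left(-9\right) \frac{64}{49} \cdot 55 = 85 - \frac{31680}{49} = - \frac{27515}{49}$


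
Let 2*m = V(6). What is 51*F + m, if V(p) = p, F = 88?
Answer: 4491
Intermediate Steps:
m = 3 (m = (1/2)*6 = 3)
51*F + m = 51*88 + 3 = 4488 + 3 = 4491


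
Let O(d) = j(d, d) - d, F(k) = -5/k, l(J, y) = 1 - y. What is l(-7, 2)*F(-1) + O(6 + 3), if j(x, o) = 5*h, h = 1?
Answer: -9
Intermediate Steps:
j(x, o) = 5 (j(x, o) = 5*1 = 5)
O(d) = 5 - d
l(-7, 2)*F(-1) + O(6 + 3) = (1 - 1*2)*(-5/(-1)) + (5 - (6 + 3)) = (1 - 2)*(-5*(-1)) + (5 - 1*9) = -1*5 + (5 - 9) = -5 - 4 = -9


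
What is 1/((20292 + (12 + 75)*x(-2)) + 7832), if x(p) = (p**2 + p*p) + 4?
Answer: 1/29168 ≈ 3.4284e-5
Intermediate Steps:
x(p) = 4 + 2*p**2 (x(p) = (p**2 + p**2) + 4 = 2*p**2 + 4 = 4 + 2*p**2)
1/((20292 + (12 + 75)*x(-2)) + 7832) = 1/((20292 + (12 + 75)*(4 + 2*(-2)**2)) + 7832) = 1/((20292 + 87*(4 + 2*4)) + 7832) = 1/((20292 + 87*(4 + 8)) + 7832) = 1/((20292 + 87*12) + 7832) = 1/((20292 + 1044) + 7832) = 1/(21336 + 7832) = 1/29168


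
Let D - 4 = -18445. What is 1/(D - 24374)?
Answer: -1/42815 ≈ -2.3356e-5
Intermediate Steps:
D = -18441 (D = 4 - 18445 = -18441)
1/(D - 24374) = 1/(-18441 - 24374) = 1/(-42815) = -1/42815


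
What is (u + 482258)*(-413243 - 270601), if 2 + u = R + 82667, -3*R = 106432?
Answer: -362058242476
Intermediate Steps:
R = -106432/3 (R = -⅓*106432 = -106432/3 ≈ -35477.)
u = 141563/3 (u = -2 + (-106432/3 + 82667) = -2 + 141569/3 = 141563/3 ≈ 47188.)
(u + 482258)*(-413243 - 270601) = (141563/3 + 482258)*(-413243 - 270601) = (1588337/3)*(-683844) = -362058242476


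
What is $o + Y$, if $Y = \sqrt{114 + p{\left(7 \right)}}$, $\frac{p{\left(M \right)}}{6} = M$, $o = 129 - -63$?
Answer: $192 + 2 \sqrt{39} \approx 204.49$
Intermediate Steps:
$o = 192$ ($o = 129 + 63 = 192$)
$p{\left(M \right)} = 6 M$
$Y = 2 \sqrt{39}$ ($Y = \sqrt{114 + 6 \cdot 7} = \sqrt{114 + 42} = \sqrt{156} = 2 \sqrt{39} \approx 12.49$)
$o + Y = 192 + 2 \sqrt{39}$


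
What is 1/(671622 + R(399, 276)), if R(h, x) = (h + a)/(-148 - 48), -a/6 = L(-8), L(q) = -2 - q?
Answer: 196/131637549 ≈ 1.4889e-6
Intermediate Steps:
a = -36 (a = -6*(-2 - 1*(-8)) = -6*(-2 + 8) = -6*6 = -36)
R(h, x) = 9/49 - h/196 (R(h, x) = (h - 36)/(-148 - 48) = (-36 + h)/(-196) = (-36 + h)*(-1/196) = 9/49 - h/196)
1/(671622 + R(399, 276)) = 1/(671622 + (9/49 - 1/196*399)) = 1/(671622 + (9/49 - 57/28)) = 1/(671622 - 363/196) = 1/(131637549/196) = 196/131637549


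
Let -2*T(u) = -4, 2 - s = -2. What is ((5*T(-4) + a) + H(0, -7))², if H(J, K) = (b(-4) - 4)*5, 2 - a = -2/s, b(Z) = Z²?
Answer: 21025/4 ≈ 5256.3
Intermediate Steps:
s = 4 (s = 2 - 1*(-2) = 2 + 2 = 4)
T(u) = 2 (T(u) = -½*(-4) = 2)
a = 5/2 (a = 2 - (-2)/4 = 2 - 1*(-½) = 2 + ½ = 5/2 ≈ 2.5000)
H(J, K) = 60 (H(J, K) = ((-4)² - 4)*5 = (16 - 4)*5 = 12*5 = 60)
((5*T(-4) + a) + H(0, -7))² = ((5*2 + 5/2) + 60)² = ((10 + 5/2) + 60)² = (25/2 + 60)² = (145/2)² = 21025/4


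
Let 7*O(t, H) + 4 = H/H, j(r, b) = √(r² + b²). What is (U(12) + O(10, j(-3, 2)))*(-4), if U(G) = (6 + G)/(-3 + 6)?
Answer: -156/7 ≈ -22.286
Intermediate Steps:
j(r, b) = √(b² + r²)
O(t, H) = -3/7 (O(t, H) = -4/7 + (H/H)/7 = -4/7 + (⅐)*1 = -4/7 + ⅐ = -3/7)
U(G) = 2 + G/3 (U(G) = (6 + G)/3 = (6 + G)*(⅓) = 2 + G/3)
(U(12) + O(10, j(-3, 2)))*(-4) = ((2 + (⅓)*12) - 3/7)*(-4) = ((2 + 4) - 3/7)*(-4) = (6 - 3/7)*(-4) = (39/7)*(-4) = -156/7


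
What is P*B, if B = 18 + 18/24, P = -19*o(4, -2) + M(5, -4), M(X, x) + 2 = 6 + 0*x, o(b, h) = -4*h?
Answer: -2775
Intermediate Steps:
M(X, x) = 4 (M(X, x) = -2 + (6 + 0*x) = -2 + (6 + 0) = -2 + 6 = 4)
P = -148 (P = -(-76)*(-2) + 4 = -19*8 + 4 = -152 + 4 = -148)
B = 75/4 (B = 18 + 18*(1/24) = 18 + ¾ = 75/4 ≈ 18.750)
P*B = -148*75/4 = -2775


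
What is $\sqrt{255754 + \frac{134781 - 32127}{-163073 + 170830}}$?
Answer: $\frac{16 \sqrt{60116338879}}{7757} \approx 505.73$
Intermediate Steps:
$\sqrt{255754 + \frac{134781 - 32127}{-163073 + 170830}} = \sqrt{255754 + \frac{102654}{7757}} = \sqrt{\frac{1983986432}{7757}} = \frac{16 \sqrt{60116338879}}{7757}$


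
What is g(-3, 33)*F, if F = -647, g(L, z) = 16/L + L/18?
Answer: 7117/2 ≈ 3558.5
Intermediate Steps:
g(L, z) = 16/L + L/18 (g(L, z) = 16/L + L*(1/18) = 16/L + L/18)
g(-3, 33)*F = (16/(-3) + (1/18)*(-3))*(-647) = (16*(-1/3) - 1/6)*(-647) = (-16/3 - 1/6)*(-647) = -11/2*(-647) = 7117/2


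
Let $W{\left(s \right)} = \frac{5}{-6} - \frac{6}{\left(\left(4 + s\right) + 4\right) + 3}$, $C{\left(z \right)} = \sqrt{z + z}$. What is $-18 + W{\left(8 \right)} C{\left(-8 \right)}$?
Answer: $-18 - \frac{262 i}{57} \approx -18.0 - 4.5965 i$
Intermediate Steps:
$C{\left(z \right)} = \sqrt{2} \sqrt{z}$ ($C{\left(z \right)} = \sqrt{2 z} = \sqrt{2} \sqrt{z}$)
$W{\left(s \right)} = - \frac{5}{6} - \frac{6}{11 + s}$ ($W{\left(s \right)} = 5 \left(- \frac{1}{6}\right) - \frac{6}{\left(8 + s\right) + 3} = - \frac{5}{6} - \frac{6}{11 + s}$)
$-18 + W{\left(8 \right)} C{\left(-8 \right)} = -18 + \frac{-91 - 40}{6 \left(11 + 8\right)} \sqrt{2} \sqrt{-8} = -18 + \frac{-91 - 40}{6 \cdot 19} \sqrt{2} \cdot 2 i \sqrt{2} = -18 + \frac{1}{6} \cdot \frac{1}{19} \left(-131\right) 4 i = -18 - \frac{131 \cdot 4 i}{114} = -18 - \frac{262 i}{57}$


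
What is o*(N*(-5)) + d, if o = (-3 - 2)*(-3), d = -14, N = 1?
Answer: -89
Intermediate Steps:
o = 15 (o = -5*(-3) = 15)
o*(N*(-5)) + d = 15*(1*(-5)) - 14 = 15*(-5) - 14 = -75 - 14 = -89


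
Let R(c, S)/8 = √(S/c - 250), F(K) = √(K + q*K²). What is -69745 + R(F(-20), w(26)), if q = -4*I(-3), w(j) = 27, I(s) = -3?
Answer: -69745 + 4*I*√(1428025000 - 64530*√1195)/1195 ≈ -69745.0 + 126.39*I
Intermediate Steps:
q = 12 (q = -4*(-3) = 12)
F(K) = √(K + 12*K²)
R(c, S) = 8*√(-250 + S/c) (R(c, S) = 8*√(S/c - 250) = 8*√(-250 + S/c))
-69745 + R(F(-20), w(26)) = -69745 + 8*√(-250 + 27/(√(-20*(1 + 12*(-20))))) = -69745 + 8*√(-250 + 27/(√(-20*(1 - 240)))) = -69745 + 8*√(-250 + 27/(√(-20*(-239)))) = -69745 + 8*√(-250 + 27/(√4780)) = -69745 + 8*√(-250 + 27/((2*√1195))) = -69745 + 8*√(-250 + 27*(√1195/2390)) = -69745 + 8*√(-250 + 27*√1195/2390)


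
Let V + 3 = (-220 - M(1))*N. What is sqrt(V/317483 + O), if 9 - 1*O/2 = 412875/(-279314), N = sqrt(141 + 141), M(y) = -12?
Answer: 2*sqrt(10299634856280219523143 - 321995080380348284*sqrt(282))/44338723331 ≈ 4.5766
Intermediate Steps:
N = sqrt(282) ≈ 16.793
V = -3 - 208*sqrt(282) (V = -3 + (-220 - 1*(-12))*sqrt(282) = -3 + (-220 + 12)*sqrt(282) = -3 - 208*sqrt(282) ≈ -3495.9)
O = 2926701/139657 (O = 18 - 825750/(-279314) = 18 - 825750*(-1)/279314 = 18 - 2*(-412875/279314) = 18 + 412875/139657 = 2926701/139657 ≈ 20.956)
sqrt(V/317483 + O) = sqrt((-3 - 208*sqrt(282))/317483 + 2926701/139657) = sqrt((-3 - 208*sqrt(282))*(1/317483) + 2926701/139657) = sqrt((-3/317483 - 208*sqrt(282)/317483) + 2926701/139657) = sqrt(929177394612/44338723331 - 208*sqrt(282)/317483)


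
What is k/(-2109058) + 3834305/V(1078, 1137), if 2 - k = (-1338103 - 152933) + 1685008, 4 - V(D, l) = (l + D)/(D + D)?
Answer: 1245362920538955/965496623 ≈ 1.2899e+6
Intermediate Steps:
V(D, l) = 4 - (D + l)/(2*D) (V(D, l) = 4 - (l + D)/(D + D) = 4 - (D + l)/(2*D))
k = -193970 (k = 2 - ((-1338103 - 152933) + 1685008) = 2 - (-1491036 + 1685008) = 2 - 1*193972 = 2 - 193972 = -193970)
k/(-2109058) + 3834305/V(1078, 1137) = -193970/(-2109058) + 3834305/(((½)*(-1*1137 + 7*1078)/1078)) = -193970*(-1/2109058) + 3834305/(((½)*(1/1078)*(-1137 + 7546))) = 13855/150647 + 3834305/(((½)*(1/1078)*6409)) = 13855/150647 + 3834305/(6409/2156) = 13855/150647 + 3834305*(2156/6409) = 13855/150647 + 8266761580/6409 = 1245362920538955/965496623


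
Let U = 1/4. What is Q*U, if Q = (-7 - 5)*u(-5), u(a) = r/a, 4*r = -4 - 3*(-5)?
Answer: 33/20 ≈ 1.6500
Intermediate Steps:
r = 11/4 (r = (-4 - 3*(-5))/4 = (-4 + 15)/4 = (1/4)*11 = 11/4 ≈ 2.7500)
U = 1/4 ≈ 0.25000
u(a) = 11/(4*a)
Q = 33/5 (Q = (-7 - 5)*((11/4)/(-5)) = -33*(-1)/5 = -12*(-11/20) = 33/5 ≈ 6.6000)
Q*U = (33/5)*(1/4) = 33/20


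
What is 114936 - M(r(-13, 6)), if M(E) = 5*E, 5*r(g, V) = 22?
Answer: 114914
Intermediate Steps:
r(g, V) = 22/5 (r(g, V) = (⅕)*22 = 22/5)
114936 - M(r(-13, 6)) = 114936 - 5*22/5 = 114936 - 1*22 = 114936 - 22 = 114914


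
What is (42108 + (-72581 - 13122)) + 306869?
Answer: 263274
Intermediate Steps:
(42108 + (-72581 - 13122)) + 306869 = (42108 - 85703) + 306869 = -43595 + 306869 = 263274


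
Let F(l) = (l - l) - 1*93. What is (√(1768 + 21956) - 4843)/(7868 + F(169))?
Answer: -4843/7775 + 6*√659/7775 ≈ -0.60308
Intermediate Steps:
F(l) = -93 (F(l) = 0 - 93 = -93)
(√(1768 + 21956) - 4843)/(7868 + F(169)) = (√(1768 + 21956) - 4843)/(7868 - 93) = (√23724 - 4843)/7775 = (6*√659 - 4843)*(1/7775) = (-4843 + 6*√659)*(1/7775) = -4843/7775 + 6*√659/7775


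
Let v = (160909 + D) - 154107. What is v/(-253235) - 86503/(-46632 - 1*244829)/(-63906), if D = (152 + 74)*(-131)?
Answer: 424727830824259/4716782121564510 ≈ 0.090046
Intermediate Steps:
D = -29606 (D = 226*(-131) = -29606)
v = -22804 (v = (160909 - 29606) - 154107 = 131303 - 154107 = -22804)
v/(-253235) - 86503/(-46632 - 1*244829)/(-63906) = -22804/(-253235) - 86503/(-46632 - 1*244829)/(-63906) = -22804*(-1/253235) - 86503/(-46632 - 244829)*(-1/63906) = 22804/253235 - 86503/(-291461)*(-1/63906) = 22804/253235 - 86503*(-1/291461)*(-1/63906) = 22804/253235 + (86503/291461)*(-1/63906) = 22804/253235 - 86503/18626106666 = 424727830824259/4716782121564510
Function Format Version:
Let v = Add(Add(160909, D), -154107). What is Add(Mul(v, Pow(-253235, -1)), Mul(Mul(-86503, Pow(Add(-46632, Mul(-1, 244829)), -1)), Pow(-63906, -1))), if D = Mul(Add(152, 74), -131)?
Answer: Rational(424727830824259, 4716782121564510) ≈ 0.090046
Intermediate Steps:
D = -29606 (D = Mul(226, -131) = -29606)
v = -22804 (v = Add(Add(160909, -29606), -154107) = Add(131303, -154107) = -22804)
Add(Mul(v, Pow(-253235, -1)), Mul(Mul(-86503, Pow(Add(-46632, Mul(-1, 244829)), -1)), Pow(-63906, -1))) = Add(Mul(-22804, Pow(-253235, -1)), Mul(Mul(-86503, Pow(Add(-46632, Mul(-1, 244829)), -1)), Pow(-63906, -1))) = Add(Mul(-22804, Rational(-1, 253235)), Mul(Mul(-86503, Pow(Add(-46632, -244829), -1)), Rational(-1, 63906))) = Add(Rational(22804, 253235), Mul(Mul(-86503, Pow(-291461, -1)), Rational(-1, 63906))) = Add(Rational(22804, 253235), Mul(Mul(-86503, Rational(-1, 291461)), Rational(-1, 63906))) = Add(Rational(22804, 253235), Mul(Rational(86503, 291461), Rational(-1, 63906))) = Add(Rational(22804, 253235), Rational(-86503, 18626106666)) = Rational(424727830824259, 4716782121564510)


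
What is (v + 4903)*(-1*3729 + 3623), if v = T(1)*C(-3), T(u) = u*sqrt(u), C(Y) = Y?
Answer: -519400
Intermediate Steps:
T(u) = u**(3/2)
v = -3 (v = 1**(3/2)*(-3) = 1*(-3) = -3)
(v + 4903)*(-1*3729 + 3623) = (-3 + 4903)*(-1*3729 + 3623) = 4900*(-3729 + 3623) = 4900*(-106) = -519400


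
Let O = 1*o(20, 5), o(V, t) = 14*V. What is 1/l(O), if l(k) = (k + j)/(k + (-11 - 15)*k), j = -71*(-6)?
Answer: -3500/353 ≈ -9.9150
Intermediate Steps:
j = 426
O = 280 (O = 1*(14*20) = 1*280 = 280)
l(k) = -(426 + k)/(25*k) (l(k) = (k + 426)/(k + (-11 - 15)*k) = (426 + k)/(k - 26*k) = (426 + k)/((-25*k)) = (426 + k)*(-1/(25*k)) = -(426 + k)/(25*k))
1/l(O) = 1/((1/25)*(-426 - 1*280)/280) = 1/((1/25)*(1/280)*(-426 - 280)) = 1/((1/25)*(1/280)*(-706)) = 1/(-353/3500) = -3500/353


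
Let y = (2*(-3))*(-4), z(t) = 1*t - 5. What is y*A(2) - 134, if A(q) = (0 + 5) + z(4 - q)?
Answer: -86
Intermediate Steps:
z(t) = -5 + t (z(t) = t - 5 = -5 + t)
y = 24 (y = -6*(-4) = 24)
A(q) = 4 - q (A(q) = (0 + 5) + (-5 + (4 - q)) = 5 + (-1 - q) = 4 - q)
y*A(2) - 134 = 24*(4 - 1*2) - 134 = 24*(4 - 2) - 134 = 24*2 - 134 = 48 - 134 = -86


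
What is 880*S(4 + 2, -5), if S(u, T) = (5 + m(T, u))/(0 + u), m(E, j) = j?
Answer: 4840/3 ≈ 1613.3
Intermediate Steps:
S(u, T) = (5 + u)/u (S(u, T) = (5 + u)/(0 + u) = (5 + u)/u)
880*S(4 + 2, -5) = 880*((5 + (4 + 2))/(4 + 2)) = 880*((5 + 6)/6) = 880*((1/6)*11) = 880*(11/6) = 4840/3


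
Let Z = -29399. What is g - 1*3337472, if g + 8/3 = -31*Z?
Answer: -7278317/3 ≈ -2.4261e+6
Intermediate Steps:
g = 2734099/3 (g = -8/3 - 31*(-29399) = -8/3 + 911369 = 2734099/3 ≈ 9.1137e+5)
g - 1*3337472 = 2734099/3 - 1*3337472 = 2734099/3 - 3337472 = -7278317/3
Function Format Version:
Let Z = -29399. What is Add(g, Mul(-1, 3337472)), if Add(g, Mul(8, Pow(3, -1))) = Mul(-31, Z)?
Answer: Rational(-7278317, 3) ≈ -2.4261e+6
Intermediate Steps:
g = Rational(2734099, 3) (g = Add(Rational(-8, 3), Mul(-31, -29399)) = Add(Rational(-8, 3), 911369) = Rational(2734099, 3) ≈ 9.1137e+5)
Add(g, Mul(-1, 3337472)) = Add(Rational(2734099, 3), Mul(-1, 3337472)) = Add(Rational(2734099, 3), -3337472) = Rational(-7278317, 3)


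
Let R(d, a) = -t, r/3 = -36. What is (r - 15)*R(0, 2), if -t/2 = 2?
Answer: -492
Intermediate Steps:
r = -108 (r = 3*(-36) = -108)
t = -4 (t = -2*2 = -4)
R(d, a) = 4 (R(d, a) = -1*(-4) = 4)
(r - 15)*R(0, 2) = (-108 - 15)*4 = -123*4 = -492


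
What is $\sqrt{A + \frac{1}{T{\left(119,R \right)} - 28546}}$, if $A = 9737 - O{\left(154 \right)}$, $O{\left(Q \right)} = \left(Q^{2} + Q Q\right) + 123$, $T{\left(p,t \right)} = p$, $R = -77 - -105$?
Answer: $\frac{i \sqrt{30560511362549}}{28427} \approx 194.47 i$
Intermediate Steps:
$R = 28$ ($R = -77 + 105 = 28$)
$O{\left(Q \right)} = 123 + 2 Q^{2}$ ($O{\left(Q \right)} = \left(Q^{2} + Q^{2}\right) + 123 = 2 Q^{2} + 123 = 123 + 2 Q^{2}$)
$A = -37818$ ($A = 9737 - \left(123 + 2 \cdot 154^{2}\right) = 9737 - \left(123 + 2 \cdot 23716\right) = 9737 - \left(123 + 47432\right) = 9737 - 47555 = -37818$)
$\sqrt{A + \frac{1}{T{\left(119,R \right)} - 28546}} = \sqrt{-37818 + \frac{1}{119 - 28546}} = \sqrt{-37818 + \frac{1}{-28427}} = \sqrt{-37818 - \frac{1}{28427}} = \sqrt{- \frac{1075052287}{28427}} = \frac{i \sqrt{30560511362549}}{28427}$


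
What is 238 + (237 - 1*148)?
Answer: 327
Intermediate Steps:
238 + (237 - 1*148) = 238 + (237 - 148) = 238 + 89 = 327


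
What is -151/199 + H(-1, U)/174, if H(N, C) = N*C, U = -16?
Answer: -11545/17313 ≈ -0.66684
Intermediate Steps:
H(N, C) = C*N
-151/199 + H(-1, U)/174 = -151/199 - 16*(-1)/174 = -151*1/199 + 16*(1/174) = -151/199 + 8/87 = -11545/17313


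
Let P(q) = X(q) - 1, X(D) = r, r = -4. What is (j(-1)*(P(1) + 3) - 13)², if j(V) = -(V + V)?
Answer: 289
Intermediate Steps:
X(D) = -4
P(q) = -5 (P(q) = -4 - 1 = -5)
j(V) = -2*V
(j(-1)*(P(1) + 3) - 13)² = ((-2*(-1))*(-5 + 3) - 13)² = (2*(-2) - 13)² = (-4 - 13)² = (-17)² = 289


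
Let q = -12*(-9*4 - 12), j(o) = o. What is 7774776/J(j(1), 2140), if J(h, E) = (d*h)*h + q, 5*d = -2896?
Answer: -4859235/2 ≈ -2.4296e+6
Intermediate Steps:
d = -2896/5 (d = (1/5)*(-2896) = -2896/5 ≈ -579.20)
q = 576 (q = -12*(-36 - 12) = -12*(-48) = 576)
J(h, E) = 576 - 2896*h**2/5 (J(h, E) = (-2896*h/5)*h + 576 = -2896*h**2/5 + 576 = 576 - 2896*h**2/5)
7774776/J(j(1), 2140) = 7774776/(576 - 2896/5*1**2) = 7774776/(576 - 2896/5*1) = 7774776/(576 - 2896/5) = 7774776/(-16/5) = 7774776*(-5/16) = -4859235/2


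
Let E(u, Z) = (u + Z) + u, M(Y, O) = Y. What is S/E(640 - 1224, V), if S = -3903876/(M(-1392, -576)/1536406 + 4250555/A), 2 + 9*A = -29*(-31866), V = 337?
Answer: 307931497335290304/2713395857181047 ≈ 113.49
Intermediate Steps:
A = 924112/9 (A = -2/9 + (-29*(-31866))/9 = -2/9 + (⅑)*924114 = -2/9 + 308038/3 = 924112/9 ≈ 1.0268e+5)
E(u, Z) = Z + 2*u (E(u, Z) = (Z + u) + u = Z + 2*u)
S = -923794492005870912/9795652914011 (S = -3903876/(-1392/1536406 + 4250555/(924112/9)) = -3903876/(-1392*1/1536406 + 4250555*(9/924112)) = -3903876/(-696/768203 + 38254995/924112) = -3903876/29386958742033/709905610736 = -3903876*709905610736/29386958742033 = -923794492005870912/9795652914011 ≈ -94307.)
S/E(640 - 1224, V) = -923794492005870912/(9795652914011*(337 + 2*(640 - 1224))) = -923794492005870912/(9795652914011*(337 + 2*(-584))) = -923794492005870912/(9795652914011*(337 - 1168)) = -923794492005870912/9795652914011/(-831) = -923794492005870912/9795652914011*(-1/831) = 307931497335290304/2713395857181047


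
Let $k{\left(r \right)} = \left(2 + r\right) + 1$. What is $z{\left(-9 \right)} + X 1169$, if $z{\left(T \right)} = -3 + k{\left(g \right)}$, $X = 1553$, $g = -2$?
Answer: $1815455$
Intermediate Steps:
$k{\left(r \right)} = 3 + r$
$z{\left(T \right)} = -2$ ($z{\left(T \right)} = -3 + \left(3 - 2\right) = -3 + 1 = -2$)
$z{\left(-9 \right)} + X 1169 = -2 + 1553 \cdot 1169 = -2 + 1815457 = 1815455$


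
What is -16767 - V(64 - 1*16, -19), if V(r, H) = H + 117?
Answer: -16865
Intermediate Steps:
V(r, H) = 117 + H
-16767 - V(64 - 1*16, -19) = -16767 - (117 - 19) = -16767 - 1*98 = -16767 - 98 = -16865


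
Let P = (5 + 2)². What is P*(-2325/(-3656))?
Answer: 113925/3656 ≈ 31.161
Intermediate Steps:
P = 49 (P = 7² = 49)
P*(-2325/(-3656)) = 49*(-2325/(-3656)) = 49*(-2325*(-1/3656)) = 49*(2325/3656) = 113925/3656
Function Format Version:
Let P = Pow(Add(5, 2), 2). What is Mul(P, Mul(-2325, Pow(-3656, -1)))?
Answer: Rational(113925, 3656) ≈ 31.161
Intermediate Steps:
P = 49 (P = Pow(7, 2) = 49)
Mul(P, Mul(-2325, Pow(-3656, -1))) = Mul(49, Mul(-2325, Pow(-3656, -1))) = Mul(49, Mul(-2325, Rational(-1, 3656))) = Mul(49, Rational(2325, 3656)) = Rational(113925, 3656)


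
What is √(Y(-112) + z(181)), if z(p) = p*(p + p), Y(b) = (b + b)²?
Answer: √115698 ≈ 340.14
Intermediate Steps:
Y(b) = 4*b² (Y(b) = (2*b)² = 4*b²)
z(p) = 2*p² (z(p) = p*(2*p) = 2*p²)
√(Y(-112) + z(181)) = √(4*(-112)² + 2*181²) = √(4*12544 + 2*32761) = √(50176 + 65522) = √115698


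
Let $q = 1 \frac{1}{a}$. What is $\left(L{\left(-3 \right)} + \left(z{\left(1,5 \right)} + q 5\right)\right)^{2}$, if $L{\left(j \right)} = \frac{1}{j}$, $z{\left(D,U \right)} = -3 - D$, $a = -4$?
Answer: $\frac{4489}{144} \approx 31.174$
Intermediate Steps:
$q = - \frac{1}{4}$ ($q = 1 \frac{1}{-4} = 1 \left(- \frac{1}{4}\right) = - \frac{1}{4} \approx -0.25$)
$\left(L{\left(-3 \right)} + \left(z{\left(1,5 \right)} + q 5\right)\right)^{2} = \left(\frac{1}{-3} - \frac{21}{4}\right)^{2} = \left(- \frac{1}{3} - \frac{21}{4}\right)^{2} = \left(- \frac{67}{12}\right)^{2} = \frac{4489}{144}$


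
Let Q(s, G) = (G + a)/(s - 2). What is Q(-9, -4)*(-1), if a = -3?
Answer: -7/11 ≈ -0.63636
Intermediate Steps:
Q(s, G) = (-3 + G)/(-2 + s) (Q(s, G) = (G - 3)/(s - 2) = (-3 + G)/(-2 + s))
Q(-9, -4)*(-1) = ((-3 - 4)/(-2 - 9))*(-1) = (-7/(-11))*(-1) = -1/11*(-7)*(-1) = (7/11)*(-1) = -7/11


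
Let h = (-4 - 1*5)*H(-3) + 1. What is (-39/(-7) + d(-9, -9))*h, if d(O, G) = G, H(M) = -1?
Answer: -240/7 ≈ -34.286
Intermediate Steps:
h = 10 (h = (-4 - 1*5)*(-1) + 1 = (-4 - 5)*(-1) + 1 = -9*(-1) + 1 = 9 + 1 = 10)
(-39/(-7) + d(-9, -9))*h = (-39/(-7) - 9)*10 = (-39*(-⅐) - 9)*10 = (39/7 - 9)*10 = -24/7*10 = -240/7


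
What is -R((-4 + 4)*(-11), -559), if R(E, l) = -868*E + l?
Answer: 559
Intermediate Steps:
R(E, l) = l - 868*E
-R((-4 + 4)*(-11), -559) = -(-559 - 868*(-4 + 4)*(-11)) = -(-559 - 0*(-11)) = -(-559 - 868*0) = -(-559 + 0) = -1*(-559) = 559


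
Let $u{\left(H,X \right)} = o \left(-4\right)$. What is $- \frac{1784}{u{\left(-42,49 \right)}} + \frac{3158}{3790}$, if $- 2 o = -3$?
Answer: $\frac{1695077}{5685} \approx 298.17$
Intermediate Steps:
$o = \frac{3}{2}$ ($o = \left(- \frac{1}{2}\right) \left(-3\right) = \frac{3}{2} \approx 1.5$)
$u{\left(H,X \right)} = -6$ ($u{\left(H,X \right)} = \frac{3}{2} \left(-4\right) = -6$)
$- \frac{1784}{u{\left(-42,49 \right)}} + \frac{3158}{3790} = - \frac{1784}{-6} + \frac{3158}{3790} = \left(-1784\right) \left(- \frac{1}{6}\right) + 3158 \cdot \frac{1}{3790} = \frac{892}{3} + \frac{1579}{1895} = \frac{1695077}{5685}$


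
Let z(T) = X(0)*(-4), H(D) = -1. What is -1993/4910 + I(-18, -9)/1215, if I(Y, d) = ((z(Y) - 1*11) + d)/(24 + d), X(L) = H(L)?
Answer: -7280197/17896950 ≈ -0.40678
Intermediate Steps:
X(L) = -1
z(T) = 4 (z(T) = -1*(-4) = 4)
I(Y, d) = (-7 + d)/(24 + d) (I(Y, d) = ((4 - 1*11) + d)/(24 + d) = ((4 - 11) + d)/(24 + d) = (-7 + d)/(24 + d))
-1993/4910 + I(-18, -9)/1215 = -1993/4910 + ((-7 - 9)/(24 - 9))/1215 = -1993*1/4910 + (-16/15)*(1/1215) = -1993/4910 + ((1/15)*(-16))*(1/1215) = -1993/4910 - 16/15*1/1215 = -1993/4910 - 16/18225 = -7280197/17896950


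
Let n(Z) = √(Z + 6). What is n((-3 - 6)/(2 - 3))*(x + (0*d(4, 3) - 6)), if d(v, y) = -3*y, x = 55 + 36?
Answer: 85*√15 ≈ 329.20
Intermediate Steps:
x = 91
n(Z) = √(6 + Z)
n((-3 - 6)/(2 - 3))*(x + (0*d(4, 3) - 6)) = √(6 + (-3 - 6)/(2 - 3))*(91 + (0*(-3*3) - 6)) = √(6 - 9/(-1))*(91 + (0*(-9) - 6)) = √(6 - 9*(-1))*(91 + (0 - 6)) = √(6 + 9)*(91 - 6) = √15*85 = 85*√15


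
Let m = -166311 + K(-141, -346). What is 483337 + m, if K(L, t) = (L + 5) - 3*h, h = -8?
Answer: 316914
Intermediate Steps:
K(L, t) = 29 + L (K(L, t) = (L + 5) - 3*(-8) = (5 + L) + 24 = 29 + L)
m = -166423 (m = -166311 + (29 - 141) = -166311 - 112 = -166423)
483337 + m = 483337 - 166423 = 316914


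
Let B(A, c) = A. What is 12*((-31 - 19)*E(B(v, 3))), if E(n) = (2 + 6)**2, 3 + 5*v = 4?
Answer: -38400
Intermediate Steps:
v = 1/5 (v = -3/5 + (1/5)*4 = -3/5 + 4/5 = 1/5 ≈ 0.20000)
E(n) = 64 (E(n) = 8**2 = 64)
12*((-31 - 19)*E(B(v, 3))) = 12*((-31 - 19)*64) = 12*(-50*64) = 12*(-3200) = -38400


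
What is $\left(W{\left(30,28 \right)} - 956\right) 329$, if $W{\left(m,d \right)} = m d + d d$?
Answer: $219772$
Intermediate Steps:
$W{\left(m,d \right)} = d^{2} + d m$ ($W{\left(m,d \right)} = d m + d^{2} = d^{2} + d m$)
$\left(W{\left(30,28 \right)} - 956\right) 329 = \left(28 \left(28 + 30\right) - 956\right) 329 = \left(28 \cdot 58 - 956\right) 329 = \left(1624 - 956\right) 329 = 668 \cdot 329 = 219772$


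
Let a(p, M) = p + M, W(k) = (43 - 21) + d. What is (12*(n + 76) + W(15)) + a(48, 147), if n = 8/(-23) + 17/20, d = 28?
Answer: 133748/115 ≈ 1163.0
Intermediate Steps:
W(k) = 50 (W(k) = (43 - 21) + 28 = 22 + 28 = 50)
a(p, M) = M + p
n = 231/460 (n = 8*(-1/23) + 17*(1/20) = -8/23 + 17/20 = 231/460 ≈ 0.50217)
(12*(n + 76) + W(15)) + a(48, 147) = (12*(231/460 + 76) + 50) + (147 + 48) = (12*(35191/460) + 50) + 195 = (105573/115 + 50) + 195 = 111323/115 + 195 = 133748/115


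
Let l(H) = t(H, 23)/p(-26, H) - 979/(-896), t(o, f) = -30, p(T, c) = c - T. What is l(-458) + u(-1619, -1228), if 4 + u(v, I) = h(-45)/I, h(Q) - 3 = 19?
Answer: -7070047/2475648 ≈ -2.8558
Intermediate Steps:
h(Q) = 22 (h(Q) = 3 + 19 = 22)
u(v, I) = -4 + 22/I
l(H) = 979/896 - 30/(26 + H) (l(H) = -30/(H - 1*(-26)) - 979/(-896) = -30/(H + 26) - 979*(-1/896) = -30/(26 + H) + 979/896 = 979/896 - 30/(26 + H))
l(-458) + u(-1619, -1228) = (-1426 + 979*(-458))/(896*(26 - 458)) + (-4 + 22/(-1228)) = (1/896)*(-1426 - 448382)/(-432) + (-4 + 22*(-1/1228)) = (1/896)*(-1/432)*(-449808) + (-4 - 11/614) = 9371/8064 - 2467/614 = -7070047/2475648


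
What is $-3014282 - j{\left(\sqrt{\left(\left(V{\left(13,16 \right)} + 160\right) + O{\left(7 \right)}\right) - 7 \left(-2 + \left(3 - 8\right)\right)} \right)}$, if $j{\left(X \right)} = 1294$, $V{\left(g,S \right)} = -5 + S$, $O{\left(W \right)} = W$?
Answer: $-3015576$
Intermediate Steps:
$-3014282 - j{\left(\sqrt{\left(\left(V{\left(13,16 \right)} + 160\right) + O{\left(7 \right)}\right) - 7 \left(-2 + \left(3 - 8\right)\right)} \right)} = -3014282 - 1294 = -3015576$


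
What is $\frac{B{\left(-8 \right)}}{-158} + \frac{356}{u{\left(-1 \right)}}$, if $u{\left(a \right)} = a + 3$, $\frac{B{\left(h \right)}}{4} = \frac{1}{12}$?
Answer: $\frac{84371}{474} \approx 178.0$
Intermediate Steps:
$B{\left(h \right)} = \frac{1}{3}$ ($B{\left(h \right)} = \frac{4}{12} = 4 \cdot \frac{1}{12} = \frac{1}{3}$)
$u{\left(a \right)} = 3 + a$
$\frac{B{\left(-8 \right)}}{-158} + \frac{356}{u{\left(-1 \right)}} = \frac{1}{3 \left(-158\right)} + \frac{356}{3 - 1} = \frac{1}{3} \left(- \frac{1}{158}\right) + \frac{356}{2} = - \frac{1}{474} + 356 \cdot \frac{1}{2} = - \frac{1}{474} + 178 = \frac{84371}{474}$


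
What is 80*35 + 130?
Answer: 2930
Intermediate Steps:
80*35 + 130 = 2800 + 130 = 2930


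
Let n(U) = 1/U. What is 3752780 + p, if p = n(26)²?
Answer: 2536879281/676 ≈ 3.7528e+6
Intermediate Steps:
p = 1/676 (p = (1/26)² = 1/676 ≈ 0.0014793)
3752780 + p = 3752780 + 1/676 = 2536879281/676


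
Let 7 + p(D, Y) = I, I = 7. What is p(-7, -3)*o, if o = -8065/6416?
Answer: 0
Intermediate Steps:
p(D, Y) = 0 (p(D, Y) = -7 + 7 = 0)
o = -8065/6416 (o = -8065*1/6416 = -8065/6416 ≈ -1.2570)
p(-7, -3)*o = 0*(-8065/6416) = 0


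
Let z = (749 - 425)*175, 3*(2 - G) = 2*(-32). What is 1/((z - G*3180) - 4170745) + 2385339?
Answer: 9990384140054/4188245 ≈ 2.3853e+6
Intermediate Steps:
G = 70/3 (G = 2 - 2*(-32)/3 = 2 - ⅓*(-64) = 2 + 64/3 = 70/3 ≈ 23.333)
z = 56700 (z = 324*175 = 56700)
1/((z - G*3180) - 4170745) + 2385339 = 1/((56700 - 70*3180/3) - 4170745) + 2385339 = 1/((56700 - 1*74200) - 4170745) + 2385339 = 1/((56700 - 74200) - 4170745) + 2385339 = 1/(-17500 - 4170745) + 2385339 = 1/(-4188245) + 2385339 = -1/4188245 + 2385339 = 9990384140054/4188245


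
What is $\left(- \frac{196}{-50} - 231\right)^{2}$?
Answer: $\frac{32228329}{625} \approx 51565.0$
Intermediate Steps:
$\left(- \frac{196}{-50} - 231\right)^{2} = \left(\left(-196\right) \left(- \frac{1}{50}\right) - 231\right)^{2} = \left(\frac{98}{25} - 231\right)^{2} = \left(- \frac{5677}{25}\right)^{2} = \frac{32228329}{625}$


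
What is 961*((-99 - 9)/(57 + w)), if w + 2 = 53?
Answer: -961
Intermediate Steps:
w = 51 (w = -2 + 53 = 51)
961*((-99 - 9)/(57 + w)) = 961*((-99 - 9)/(57 + 51)) = 961*(-108/108) = 961*(-108*1/108) = 961*(-1) = -961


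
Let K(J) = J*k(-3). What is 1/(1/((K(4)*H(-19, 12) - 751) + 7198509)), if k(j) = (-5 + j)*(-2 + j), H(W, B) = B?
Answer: 7199678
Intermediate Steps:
K(J) = 40*J (K(J) = J*(10 + (-3)² - 7*(-3)) = J*(10 + 9 + 21) = J*40 = 40*J)
1/(1/((K(4)*H(-19, 12) - 751) + 7198509)) = 1/(1/(((40*4)*12 - 751) + 7198509)) = 1/(1/((160*12 - 751) + 7198509)) = 1/(1/((1920 - 751) + 7198509)) = 1/(1/(1169 + 7198509)) = 1/(1/7199678) = 7199678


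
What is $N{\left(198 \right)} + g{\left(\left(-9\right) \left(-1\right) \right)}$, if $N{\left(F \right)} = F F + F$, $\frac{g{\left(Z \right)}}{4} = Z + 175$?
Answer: $40138$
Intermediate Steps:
$g{\left(Z \right)} = 700 + 4 Z$ ($g{\left(Z \right)} = 4 \left(Z + 175\right) = 4 \left(175 + Z\right) = 700 + 4 Z$)
$N{\left(F \right)} = F + F^{2}$ ($N{\left(F \right)} = F^{2} + F = F + F^{2}$)
$N{\left(198 \right)} + g{\left(\left(-9\right) \left(-1\right) \right)} = 198 \left(1 + 198\right) + \left(700 + 4 \left(\left(-9\right) \left(-1\right)\right)\right) = 198 \cdot 199 + \left(700 + 4 \cdot 9\right) = 39402 + \left(700 + 36\right) = 39402 + 736 = 40138$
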